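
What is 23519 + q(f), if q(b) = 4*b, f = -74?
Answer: 23223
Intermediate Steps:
23519 + q(f) = 23519 + 4*(-74) = 23519 - 296 = 23223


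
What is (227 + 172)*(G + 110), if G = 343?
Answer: 180747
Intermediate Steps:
(227 + 172)*(G + 110) = (227 + 172)*(343 + 110) = 399*453 = 180747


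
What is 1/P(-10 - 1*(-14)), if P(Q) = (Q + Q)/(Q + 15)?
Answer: 19/8 ≈ 2.3750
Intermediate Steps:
P(Q) = 2*Q/(15 + Q) (P(Q) = (2*Q)/(15 + Q) = 2*Q/(15 + Q))
1/P(-10 - 1*(-14)) = 1/(2*(-10 - 1*(-14))/(15 + (-10 - 1*(-14)))) = 1/(2*(-10 + 14)/(15 + (-10 + 14))) = 1/(2*4/(15 + 4)) = 1/(2*4/19) = 1/(2*4*(1/19)) = 1/(8/19) = 19/8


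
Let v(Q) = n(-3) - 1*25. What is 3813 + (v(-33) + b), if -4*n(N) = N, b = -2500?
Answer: 5155/4 ≈ 1288.8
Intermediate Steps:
n(N) = -N/4
v(Q) = -97/4 (v(Q) = -¼*(-3) - 1*25 = ¾ - 25 = -97/4)
3813 + (v(-33) + b) = 3813 + (-97/4 - 2500) = 3813 - 10097/4 = 5155/4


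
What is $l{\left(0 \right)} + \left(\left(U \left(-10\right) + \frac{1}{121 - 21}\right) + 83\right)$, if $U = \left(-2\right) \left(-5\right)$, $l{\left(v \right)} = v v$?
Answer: $- \frac{1699}{100} \approx -16.99$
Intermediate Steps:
$l{\left(v \right)} = v^{2}$
$U = 10$
$l{\left(0 \right)} + \left(\left(U \left(-10\right) + \frac{1}{121 - 21}\right) + 83\right) = 0^{2} + \left(\left(10 \left(-10\right) + \frac{1}{121 - 21}\right) + 83\right) = 0 + \left(\left(-100 + \frac{1}{100}\right) + 83\right) = 0 + \left(- \frac{9999}{100} + 83\right) = 0 - \frac{1699}{100} = - \frac{1699}{100}$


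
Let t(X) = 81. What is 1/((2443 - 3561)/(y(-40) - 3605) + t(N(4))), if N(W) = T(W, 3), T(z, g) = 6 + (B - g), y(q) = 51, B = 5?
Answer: 1777/144496 ≈ 0.012298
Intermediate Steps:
T(z, g) = 11 - g (T(z, g) = 6 + (5 - g) = 11 - g)
N(W) = 8 (N(W) = 11 - 1*3 = 11 - 3 = 8)
1/((2443 - 3561)/(y(-40) - 3605) + t(N(4))) = 1/((2443 - 3561)/(51 - 3605) + 81) = 1/(-1118/(-3554) + 81) = 1/(-1118*(-1/3554) + 81) = 1/(559/1777 + 81) = 1/(144496/1777) = 1777/144496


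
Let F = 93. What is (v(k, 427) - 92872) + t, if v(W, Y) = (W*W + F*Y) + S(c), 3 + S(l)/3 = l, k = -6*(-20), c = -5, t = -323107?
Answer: -361892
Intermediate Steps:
k = 120
S(l) = -9 + 3*l
v(W, Y) = -24 + W**2 + 93*Y (v(W, Y) = (W*W + 93*Y) + (-9 + 3*(-5)) = (W**2 + 93*Y) + (-9 - 15) = (W**2 + 93*Y) - 24 = -24 + W**2 + 93*Y)
(v(k, 427) - 92872) + t = ((-24 + 120**2 + 93*427) - 92872) - 323107 = ((-24 + 14400 + 39711) - 92872) - 323107 = (54087 - 92872) - 323107 = -38785 - 323107 = -361892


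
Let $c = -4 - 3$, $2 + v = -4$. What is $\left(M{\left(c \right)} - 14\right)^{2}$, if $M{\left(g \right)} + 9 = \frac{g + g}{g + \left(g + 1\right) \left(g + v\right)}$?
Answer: $\frac{2712609}{5041} \approx 538.11$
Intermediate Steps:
$v = -6$ ($v = -2 - 4 = -6$)
$c = -7$
$M{\left(g \right)} = -9 + \frac{2 g}{g + \left(1 + g\right) \left(-6 + g\right)}$ ($M{\left(g \right)} = -9 + \frac{g + g}{g + \left(g + 1\right) \left(g - 6\right)} = -9 + \frac{2 g}{g + \left(1 + g\right) \left(-6 + g\right)}$)
$\left(M{\left(c \right)} - 14\right)^{2} = \left(\frac{54 - 9 \left(-7\right)^{2} + 38 \left(-7\right)}{-6 + \left(-7\right)^{2} - -28} - 14\right)^{2} = \left(\frac{54 - 441 - 266}{-6 + 49 + 28} - 14\right)^{2} = \left(\frac{54 - 441 - 266}{71} - 14\right)^{2} = \left(\frac{1}{71} \left(-653\right) - 14\right)^{2} = \left(- \frac{653}{71} - 14\right)^{2} = \left(- \frac{1647}{71}\right)^{2} = \frac{2712609}{5041}$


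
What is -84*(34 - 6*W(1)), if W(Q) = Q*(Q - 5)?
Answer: -4872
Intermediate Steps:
W(Q) = Q*(-5 + Q)
-84*(34 - 6*W(1)) = -84*(34 - 6*(-5 + 1)) = -84*(34 - 6*(-4)) = -84*(34 + 24) = -84*58 = -4872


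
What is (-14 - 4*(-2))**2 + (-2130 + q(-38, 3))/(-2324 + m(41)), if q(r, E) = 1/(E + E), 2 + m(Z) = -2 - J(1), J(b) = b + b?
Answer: 516059/13980 ≈ 36.914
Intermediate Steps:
J(b) = 2*b
m(Z) = -6 (m(Z) = -2 + (-2 - 2) = -2 - 4 = -6)
q(r, E) = 1/(2*E)
(-14 - 4*(-2))**2 + (-2130 + q(-38, 3))/(-2324 + m(41)) = (-14 - 4*(-2))**2 + (-2130 + (1/2)/3)/(-2324 - 6) = (-14 + 8)**2 + (-2130 + (1/2)*(1/3))/(-2330) = (-6)**2 + (-2130 + 1/6)*(-1/2330) = 36 - 12779/6*(-1/2330) = 36 + 12779/13980 = 516059/13980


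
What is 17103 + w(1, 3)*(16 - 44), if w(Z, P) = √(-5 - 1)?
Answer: 17103 - 28*I*√6 ≈ 17103.0 - 68.586*I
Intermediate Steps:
w(Z, P) = I*√6 (w(Z, P) = √(-6) = I*√6)
17103 + w(1, 3)*(16 - 44) = 17103 + (I*√6)*(16 - 44) = 17103 + (I*√6)*(-28) = 17103 - 28*I*√6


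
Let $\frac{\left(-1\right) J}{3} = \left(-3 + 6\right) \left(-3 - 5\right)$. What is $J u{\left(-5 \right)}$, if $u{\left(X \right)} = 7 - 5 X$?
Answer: $2304$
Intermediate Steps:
$u{\left(X \right)} = 7 - 5 X$
$J = 72$ ($J = - 3 \left(-3 + 6\right) \left(-3 - 5\right) = - 3 \cdot 3 \left(-8\right) = \left(-3\right) \left(-24\right) = 72$)
$J u{\left(-5 \right)} = 72 \left(7 - -25\right) = 72 \left(7 + 25\right) = 72 \cdot 32 = 2304$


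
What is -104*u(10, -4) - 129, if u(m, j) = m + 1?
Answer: -1273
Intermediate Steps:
u(m, j) = 1 + m
-104*u(10, -4) - 129 = -104*(1 + 10) - 129 = -104*11 - 129 = -1144 - 129 = -1273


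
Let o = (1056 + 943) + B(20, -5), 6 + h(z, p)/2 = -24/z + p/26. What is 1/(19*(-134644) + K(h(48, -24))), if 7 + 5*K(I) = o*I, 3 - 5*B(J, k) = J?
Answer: -325/833352909 ≈ -3.8999e-7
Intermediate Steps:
B(J, k) = ⅗ - J/5
h(z, p) = -12 - 48/z + p/13 (h(z, p) = -12 + 2*(-24/z + p/26) = -12 + (-48/z + p/13) = -12 - 48/z + p/13)
o = 9978/5 (o = (1056 + 943) + (⅗ - ⅕*20) = 1999 + (⅗ - 4) = 1999 - 17/5 = 9978/5 ≈ 1995.6)
K(I) = -7/5 + 9978*I/25 (K(I) = -7/5 + (9978*I/5)/5 = -7/5 + 9978*I/25)
1/(19*(-134644) + K(h(48, -24))) = 1/(19*(-134644) + (-7/5 + 9978*(-12 - 48/48 + (1/13)*(-24))/25)) = 1/(-2558236 + (-7/5 + 9978*(-12 - 48*1/48 - 24/13)/25)) = 1/(-2558236 + (-7/5 + 9978*(-12 - 1 - 24/13)/25)) = 1/(-2558236 + (-7/5 + (9978/25)*(-193/13))) = 1/(-2558236 + (-7/5 - 1925754/325)) = 1/(-2558236 - 1926209/325) = 1/(-833352909/325) = -325/833352909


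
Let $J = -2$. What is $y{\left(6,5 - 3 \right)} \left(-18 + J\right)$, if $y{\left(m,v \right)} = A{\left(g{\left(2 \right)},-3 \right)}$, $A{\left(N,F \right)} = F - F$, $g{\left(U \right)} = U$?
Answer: $0$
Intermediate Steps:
$A{\left(N,F \right)} = 0$
$y{\left(m,v \right)} = 0$
$y{\left(6,5 - 3 \right)} \left(-18 + J\right) = 0 \left(-18 - 2\right) = 0 \left(-20\right) = 0$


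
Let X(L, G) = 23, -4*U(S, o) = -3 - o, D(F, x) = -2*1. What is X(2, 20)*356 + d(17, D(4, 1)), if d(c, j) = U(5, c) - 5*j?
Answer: 8203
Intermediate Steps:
D(F, x) = -2
U(S, o) = ¾ + o/4 (U(S, o) = -(-3 - o)/4 = ¾ + o/4)
d(c, j) = ¾ - 5*j + c/4 (d(c, j) = (¾ + c/4) - 5*j = ¾ - 5*j + c/4)
X(2, 20)*356 + d(17, D(4, 1)) = 23*356 + (¾ - 5*(-2) + (¼)*17) = 8188 + (¾ + 10 + 17/4) = 8188 + 15 = 8203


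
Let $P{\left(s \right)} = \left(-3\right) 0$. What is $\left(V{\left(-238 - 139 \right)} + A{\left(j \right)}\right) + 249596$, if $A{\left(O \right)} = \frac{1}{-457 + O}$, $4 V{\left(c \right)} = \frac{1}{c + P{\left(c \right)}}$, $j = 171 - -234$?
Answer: $\frac{188195369}{754} \approx 2.496 \cdot 10^{5}$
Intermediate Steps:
$P{\left(s \right)} = 0$
$j = 405$ ($j = 171 + 234 = 405$)
$V{\left(c \right)} = \frac{1}{4 c}$ ($V{\left(c \right)} = \frac{1}{4 \left(c + 0\right)} = \frac{1}{4 c}$)
$\left(V{\left(-238 - 139 \right)} + A{\left(j \right)}\right) + 249596 = \left(\frac{1}{4 \left(-238 - 139\right)} + \frac{1}{-457 + 405}\right) + 249596 = \left(\frac{1}{4 \left(-377\right)} + \frac{1}{-52}\right) + 249596 = \left(\frac{1}{4} \left(- \frac{1}{377}\right) - \frac{1}{52}\right) + 249596 = \left(- \frac{1}{1508} - \frac{1}{52}\right) + 249596 = - \frac{15}{754} + 249596 = \frac{188195369}{754}$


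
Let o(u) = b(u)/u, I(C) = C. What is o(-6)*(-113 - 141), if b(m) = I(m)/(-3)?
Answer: 254/3 ≈ 84.667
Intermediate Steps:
b(m) = -m/3 (b(m) = m/(-3) = m*(-⅓) = -m/3)
o(u) = -⅓ (o(u) = (-u/3)/u = -⅓)
o(-6)*(-113 - 141) = -(-113 - 141)/3 = -⅓*(-254) = 254/3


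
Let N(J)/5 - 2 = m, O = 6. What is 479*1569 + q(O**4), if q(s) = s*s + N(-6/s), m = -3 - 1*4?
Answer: 2431142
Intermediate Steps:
m = -7 (m = -3 - 4 = -7)
N(J) = -25 (N(J) = 10 + 5*(-7) = 10 - 35 = -25)
q(s) = -25 + s**2 (q(s) = s*s - 25 = s**2 - 25 = -25 + s**2)
479*1569 + q(O**4) = 479*1569 + (-25 + (6**4)**2) = 751551 + (-25 + 1296**2) = 751551 + (-25 + 1679616) = 751551 + 1679591 = 2431142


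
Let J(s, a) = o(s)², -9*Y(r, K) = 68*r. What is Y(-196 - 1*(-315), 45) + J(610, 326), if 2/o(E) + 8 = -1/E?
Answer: -7139693156/7941387 ≈ -899.05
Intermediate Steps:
Y(r, K) = -68*r/9
o(E) = 2/(-8 - 1/E)
J(s, a) = 4*s²/(1 + 8*s)² (J(s, a) = (-2*s/(1 + 8*s))² = 4*s²/(1 + 8*s)²)
Y(-196 - 1*(-315), 45) + J(610, 326) = -68*(-196 - 1*(-315))/9 + 4*610²/(1 + 8*610)² = -68*(-196 + 315)/9 + 4*372100/(1 + 4880)² = -68/9*119 + 4*372100/4881² = -8092/9 + 4*372100*(1/23824161) = -8092/9 + 1488400/23824161 = -7139693156/7941387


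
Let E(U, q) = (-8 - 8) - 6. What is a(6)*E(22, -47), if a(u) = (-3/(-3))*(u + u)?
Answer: -264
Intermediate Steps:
E(U, q) = -22 (E(U, q) = -16 - 6 = -22)
a(u) = 2*u (a(u) = (-3*(-⅓))*(2*u) = 1*(2*u) = 2*u)
a(6)*E(22, -47) = (2*6)*(-22) = 12*(-22) = -264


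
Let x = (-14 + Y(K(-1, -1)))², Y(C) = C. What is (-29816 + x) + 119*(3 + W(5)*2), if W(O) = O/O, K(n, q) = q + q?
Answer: -28965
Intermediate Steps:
K(n, q) = 2*q
W(O) = 1
x = 256 (x = (-14 + 2*(-1))² = (-14 - 2)² = (-16)² = 256)
(-29816 + x) + 119*(3 + W(5)*2) = (-29816 + 256) + 119*(3 + 1*2) = -29560 + 119*(3 + 2) = -29560 + 119*5 = -29560 + 595 = -28965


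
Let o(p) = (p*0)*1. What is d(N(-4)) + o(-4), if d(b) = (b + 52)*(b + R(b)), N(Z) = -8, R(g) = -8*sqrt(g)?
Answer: -352 - 704*I*sqrt(2) ≈ -352.0 - 995.61*I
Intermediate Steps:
o(p) = 0 (o(p) = 0*1 = 0)
d(b) = (52 + b)*(b - 8*sqrt(b)) (d(b) = (b + 52)*(b - 8*sqrt(b)) = (52 + b)*(b - 8*sqrt(b)))
d(N(-4)) + o(-4) = ((-8)**2 - 832*I*sqrt(2) - (-128)*I*sqrt(2) + 52*(-8)) + 0 = (64 - 832*I*sqrt(2) - (-128)*I*sqrt(2) - 416) + 0 = (64 - 832*I*sqrt(2) + 128*I*sqrt(2) - 416) + 0 = (-352 - 704*I*sqrt(2)) + 0 = -352 - 704*I*sqrt(2)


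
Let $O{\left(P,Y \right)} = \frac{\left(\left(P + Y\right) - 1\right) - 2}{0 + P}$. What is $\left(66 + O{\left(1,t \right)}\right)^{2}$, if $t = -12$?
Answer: $2704$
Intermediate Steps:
$O{\left(P,Y \right)} = \frac{-3 + P + Y}{P}$ ($O{\left(P,Y \right)} = \frac{\left(-1 + P + Y\right) - 2}{P} = \frac{-3 + P + Y}{P}$)
$\left(66 + O{\left(1,t \right)}\right)^{2} = \left(66 + \frac{-3 + 1 - 12}{1}\right)^{2} = \left(66 + 1 \left(-14\right)\right)^{2} = \left(66 - 14\right)^{2} = 52^{2} = 2704$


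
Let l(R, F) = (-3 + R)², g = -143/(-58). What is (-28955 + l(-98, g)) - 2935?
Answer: -21689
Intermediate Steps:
g = 143/58 (g = -143*(-1/58) = 143/58 ≈ 2.4655)
(-28955 + l(-98, g)) - 2935 = (-28955 + (-3 - 98)²) - 2935 = (-28955 + (-101)²) - 2935 = (-28955 + 10201) - 2935 = -18754 - 2935 = -21689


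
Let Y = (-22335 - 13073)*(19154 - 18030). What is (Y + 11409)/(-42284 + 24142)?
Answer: 39787183/18142 ≈ 2193.1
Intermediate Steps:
Y = -39798592 (Y = -35408*1124 = -39798592)
(Y + 11409)/(-42284 + 24142) = (-39798592 + 11409)/(-42284 + 24142) = -39787183/(-18142) = -39787183*(-1/18142) = 39787183/18142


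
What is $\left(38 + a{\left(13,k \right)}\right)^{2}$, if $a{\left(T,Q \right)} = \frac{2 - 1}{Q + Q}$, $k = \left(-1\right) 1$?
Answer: $\frac{5625}{4} \approx 1406.3$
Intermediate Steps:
$k = -1$
$a{\left(T,Q \right)} = \frac{1}{2 Q}$ ($a{\left(T,Q \right)} = 1 \frac{1}{2 Q} = \frac{1}{2 Q}$)
$\left(38 + a{\left(13,k \right)}\right)^{2} = \left(38 + \frac{1}{2 \left(-1\right)}\right)^{2} = \left(38 + \frac{1}{2} \left(-1\right)\right)^{2} = \left(38 - \frac{1}{2}\right)^{2} = \left(\frac{75}{2}\right)^{2} = \frac{5625}{4}$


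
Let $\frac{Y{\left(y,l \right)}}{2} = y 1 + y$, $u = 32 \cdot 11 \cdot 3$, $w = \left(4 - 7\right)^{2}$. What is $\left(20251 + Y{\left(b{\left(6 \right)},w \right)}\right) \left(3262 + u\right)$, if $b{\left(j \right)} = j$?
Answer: $87547450$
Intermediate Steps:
$w = 9$ ($w = \left(-3\right)^{2} = 9$)
$u = 1056$ ($u = 352 \cdot 3 = 1056$)
$Y{\left(y,l \right)} = 4 y$ ($Y{\left(y,l \right)} = 2 \left(y 1 + y\right) = 2 \left(y + y\right) = 2 \cdot 2 y = 4 y$)
$\left(20251 + Y{\left(b{\left(6 \right)},w \right)}\right) \left(3262 + u\right) = \left(20251 + 4 \cdot 6\right) \left(3262 + 1056\right) = \left(20251 + 24\right) 4318 = 20275 \cdot 4318 = 87547450$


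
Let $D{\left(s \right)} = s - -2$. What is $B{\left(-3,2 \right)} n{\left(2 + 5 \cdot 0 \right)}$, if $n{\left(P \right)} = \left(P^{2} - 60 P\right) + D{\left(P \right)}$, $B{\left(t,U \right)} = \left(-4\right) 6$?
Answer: $2688$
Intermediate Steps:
$D{\left(s \right)} = 2 + s$ ($D{\left(s \right)} = s + 2 = 2 + s$)
$B{\left(t,U \right)} = -24$
$n{\left(P \right)} = 2 + P^{2} - 59 P$ ($n{\left(P \right)} = \left(P^{2} - 60 P\right) + \left(2 + P\right) = 2 + P^{2} - 59 P$)
$B{\left(-3,2 \right)} n{\left(2 + 5 \cdot 0 \right)} = - 24 \left(2 + \left(2 + 5 \cdot 0\right)^{2} - 59 \left(2 + 5 \cdot 0\right)\right) = - 24 \left(2 + \left(2 + 0\right)^{2} - 59 \left(2 + 0\right)\right) = - 24 \left(2 + 2^{2} - 118\right) = - 24 \left(2 + 4 - 118\right) = \left(-24\right) \left(-112\right) = 2688$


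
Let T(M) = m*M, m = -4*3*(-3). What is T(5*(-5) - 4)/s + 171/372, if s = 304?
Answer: -1752/589 ≈ -2.9745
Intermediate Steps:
m = 36 (m = -12*(-3) = 36)
T(M) = 36*M
T(5*(-5) - 4)/s + 171/372 = (36*(5*(-5) - 4))/304 + 171/372 = (36*(-25 - 4))*(1/304) + 171*(1/372) = (36*(-29))*(1/304) + 57/124 = -1044*1/304 + 57/124 = -261/76 + 57/124 = -1752/589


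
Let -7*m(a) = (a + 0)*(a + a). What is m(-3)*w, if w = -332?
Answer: 5976/7 ≈ 853.71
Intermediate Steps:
m(a) = -2*a**2/7 (m(a) = -(a + 0)*(a + a)/7 = -a*2*a/7 = -2*a**2/7)
m(-3)*w = -2/7*(-3)**2*(-332) = -2/7*9*(-332) = -18/7*(-332) = 5976/7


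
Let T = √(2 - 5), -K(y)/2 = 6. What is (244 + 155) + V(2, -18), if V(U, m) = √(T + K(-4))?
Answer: 399 + √(-12 + I*√3) ≈ 399.25 + 3.4731*I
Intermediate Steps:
K(y) = -12 (K(y) = -2*6 = -12)
T = I*√3 (T = √(-3) = I*√3 ≈ 1.732*I)
V(U, m) = √(-12 + I*√3) (V(U, m) = √(I*√3 - 12) = √(-12 + I*√3))
(244 + 155) + V(2, -18) = (244 + 155) + √(-12 + I*√3) = 399 + √(-12 + I*√3)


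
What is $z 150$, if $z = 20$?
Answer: $3000$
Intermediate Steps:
$z 150 = 20 \cdot 150 = 3000$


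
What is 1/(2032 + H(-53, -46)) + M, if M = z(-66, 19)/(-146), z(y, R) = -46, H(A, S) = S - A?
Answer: 46970/148847 ≈ 0.31556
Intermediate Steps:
M = 23/73 (M = -46/(-146) = -46*(-1/146) = 23/73 ≈ 0.31507)
1/(2032 + H(-53, -46)) + M = 1/(2032 + (-46 - 1*(-53))) + 23/73 = 1/(2032 + (-46 + 53)) + 23/73 = 1/(2032 + 7) + 23/73 = 1/2039 + 23/73 = 46970/148847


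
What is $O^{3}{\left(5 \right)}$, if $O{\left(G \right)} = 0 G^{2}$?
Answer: $0$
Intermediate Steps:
$O{\left(G \right)} = 0$
$O^{3}{\left(5 \right)} = 0^{3} = 0$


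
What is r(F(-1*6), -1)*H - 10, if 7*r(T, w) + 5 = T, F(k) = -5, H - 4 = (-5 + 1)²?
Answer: -270/7 ≈ -38.571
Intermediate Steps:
H = 20 (H = 4 + (-5 + 1)² = 4 + (-4)² = 4 + 16 = 20)
r(T, w) = -5/7 + T/7
r(F(-1*6), -1)*H - 10 = (-5/7 + (⅐)*(-5))*20 - 10 = (-5/7 - 5/7)*20 - 10 = -10/7*20 - 10 = -200/7 - 10 = -270/7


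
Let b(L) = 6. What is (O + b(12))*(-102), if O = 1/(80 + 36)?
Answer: -35547/58 ≈ -612.88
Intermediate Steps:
O = 1/116 ≈ 0.0086207
(O + b(12))*(-102) = (1/116 + 6)*(-102) = (697/116)*(-102) = -35547/58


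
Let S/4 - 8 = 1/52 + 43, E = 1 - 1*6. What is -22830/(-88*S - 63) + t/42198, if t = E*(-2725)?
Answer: 15716050295/9886274034 ≈ 1.5897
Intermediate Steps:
E = -5 (E = 1 - 6 = -5)
S = 2653/13 (S = 32 + 4*(1/52 + 43) = 32 + 4*(2237/52) = 32 + 2237/13 = 2653/13 ≈ 204.08)
t = 13625 (t = -5*(-2725) = 13625)
-22830/(-88*S - 63) + t/42198 = -22830/(-88*2653/13 - 63) + 13625/42198 = -22830/(-233464/13 - 63) + 13625*(1/42198) = -22830/(-234283/13) + 13625/42198 = -22830*(-13/234283) + 13625/42198 = 296790/234283 + 13625/42198 = 15716050295/9886274034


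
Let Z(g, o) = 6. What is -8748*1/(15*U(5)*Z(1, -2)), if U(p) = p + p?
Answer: -243/25 ≈ -9.7200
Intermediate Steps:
U(p) = 2*p
-8748*1/(15*U(5)*Z(1, -2)) = -8748/(((3*(1*5))*(2*5))*6) = -8748/(((3*5)*10)*6) = -8748/((15*10)*6) = -8748/(150*6) = -8748/900 = -8748*1/900 = -243/25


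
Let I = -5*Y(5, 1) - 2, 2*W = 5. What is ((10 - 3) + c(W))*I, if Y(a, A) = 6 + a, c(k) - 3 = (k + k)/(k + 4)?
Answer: -7980/13 ≈ -613.85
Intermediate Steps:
W = 5/2 (W = (1/2)*5 = 5/2 ≈ 2.5000)
c(k) = 3 + 2*k/(4 + k) (c(k) = 3 + (k + k)/(k + 4) = 3 + (2*k)/(4 + k) = 3 + 2*k/(4 + k))
I = -57 (I = -5*(6 + 5) - 2 = -5*11 - 2 = -55 - 2 = -57)
((10 - 3) + c(W))*I = ((10 - 3) + (12 + 5*(5/2))/(4 + 5/2))*(-57) = (7 + (12 + 25/2)/(13/2))*(-57) = (7 + (2/13)*(49/2))*(-57) = (7 + 49/13)*(-57) = (140/13)*(-57) = -7980/13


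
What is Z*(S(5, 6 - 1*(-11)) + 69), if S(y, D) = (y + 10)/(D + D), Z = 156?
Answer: 184158/17 ≈ 10833.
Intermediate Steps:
S(y, D) = (10 + y)/(2*D) (S(y, D) = (10 + y)/((2*D)) = (10 + y)*(1/(2*D)) = (10 + y)/(2*D))
Z*(S(5, 6 - 1*(-11)) + 69) = 156*((10 + 5)/(2*(6 - 1*(-11))) + 69) = 156*((½)*15/(6 + 11) + 69) = 156*((½)*15/17 + 69) = 156*((½)*(1/17)*15 + 69) = 156*(15/34 + 69) = 156*(2361/34) = 184158/17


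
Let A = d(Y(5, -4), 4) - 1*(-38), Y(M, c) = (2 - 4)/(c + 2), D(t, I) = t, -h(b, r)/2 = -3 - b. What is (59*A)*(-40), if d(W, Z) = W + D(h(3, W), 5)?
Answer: -120360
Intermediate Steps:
h(b, r) = 6 + 2*b (h(b, r) = -2*(-3 - b) = 6 + 2*b)
Y(M, c) = -2/(2 + c)
d(W, Z) = 12 + W (d(W, Z) = W + (6 + 2*3) = W + (6 + 6) = W + 12 = 12 + W)
A = 51 (A = (12 - 2/(2 - 4)) - 1*(-38) = (12 - 2/(-2)) + 38 = (12 - 2*(-1/2)) + 38 = (12 + 1) + 38 = 13 + 38 = 51)
(59*A)*(-40) = (59*51)*(-40) = 3009*(-40) = -120360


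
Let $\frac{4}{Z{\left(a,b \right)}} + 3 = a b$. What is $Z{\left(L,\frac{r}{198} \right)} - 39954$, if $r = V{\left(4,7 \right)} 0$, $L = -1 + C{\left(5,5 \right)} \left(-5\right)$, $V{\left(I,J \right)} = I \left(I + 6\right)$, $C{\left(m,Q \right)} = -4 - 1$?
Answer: $- \frac{119866}{3} \approx -39955.0$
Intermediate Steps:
$C{\left(m,Q \right)} = -5$
$V{\left(I,J \right)} = I \left(6 + I\right)$
$L = 24$ ($L = -1 - -25 = -1 + 25 = 24$)
$r = 0$ ($r = 4 \left(6 + 4\right) 0 = 4 \cdot 10 \cdot 0 = 40 \cdot 0 = 0$)
$Z{\left(a,b \right)} = \frac{4}{-3 + a b}$
$Z{\left(L,\frac{r}{198} \right)} - 39954 = \frac{4}{-3 + 24 \cdot \frac{0}{198}} - 39954 = \frac{4}{-3 + 24 \cdot 0 \cdot \frac{1}{198}} - 39954 = \frac{4}{-3 + 24 \cdot 0} - 39954 = \frac{4}{-3 + 0} - 39954 = \frac{4}{-3} - 39954 = 4 \left(- \frac{1}{3}\right) - 39954 = - \frac{4}{3} - 39954 = - \frac{119866}{3}$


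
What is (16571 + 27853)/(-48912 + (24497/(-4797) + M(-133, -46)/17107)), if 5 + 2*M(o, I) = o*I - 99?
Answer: -455691835287/501779354506 ≈ -0.90815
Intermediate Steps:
M(o, I) = -52 + I*o/2 (M(o, I) = -5/2 + (o*I - 99)/2 = -5/2 + (I*o - 99)/2 = -5/2 + (-99 + I*o)/2 = -5/2 + (-99/2 + I*o/2) = -52 + I*o/2)
(16571 + 27853)/(-48912 + (24497/(-4797) + M(-133, -46)/17107)) = (16571 + 27853)/(-48912 + (24497/(-4797) + (-52 + (½)*(-46)*(-133))/17107)) = 44424/(-48912 + (24497*(-1/4797) + (-52 + 3059)*(1/17107))) = 44424/(-48912 + (-24497/4797 + 3007*(1/17107))) = 44424/(-48912 + (-24497/4797 + 3007/17107)) = 44424/(-48912 - 404645600/82062279) = 44424/(-4014234836048/82062279) = 44424*(-82062279/4014234836048) = -455691835287/501779354506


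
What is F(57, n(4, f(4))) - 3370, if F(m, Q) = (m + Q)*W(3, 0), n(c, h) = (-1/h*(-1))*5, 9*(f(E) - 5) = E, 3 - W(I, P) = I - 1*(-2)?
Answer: -170806/49 ≈ -3485.8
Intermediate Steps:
W(I, P) = 1 - I (W(I, P) = 3 - (I - 1*(-2)) = 3 - (I + 2) = 3 - (2 + I) = 3 + (-2 - I) = 1 - I)
f(E) = 5 + E/9
n(c, h) = 5/h
F(m, Q) = -2*Q - 2*m (F(m, Q) = (m + Q)*(1 - 1*3) = (Q + m)*(1 - 3) = (Q + m)*(-2) = -2*Q - 2*m)
F(57, n(4, f(4))) - 3370 = (-10/(5 + (1/9)*4) - 2*57) - 3370 = (-10/(5 + 4/9) - 114) - 3370 = (-10/49/9 - 114) - 3370 = (-10*9/49 - 114) - 3370 = (-2*45/49 - 114) - 3370 = (-90/49 - 114) - 3370 = -5676/49 - 3370 = -170806/49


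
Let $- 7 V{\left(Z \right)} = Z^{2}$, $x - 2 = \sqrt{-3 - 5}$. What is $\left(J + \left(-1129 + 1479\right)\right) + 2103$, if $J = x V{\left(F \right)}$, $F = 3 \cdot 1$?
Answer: $\frac{17153}{7} - \frac{18 i \sqrt{2}}{7} \approx 2450.4 - 3.6366 i$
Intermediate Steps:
$x = 2 + 2 i \sqrt{2}$ ($x = 2 + \sqrt{-3 - 5} = 2 + \sqrt{-8} = 2 + 2 i \sqrt{2} \approx 2.0 + 2.8284 i$)
$F = 3$
$V{\left(Z \right)} = - \frac{Z^{2}}{7}$
$J = - \frac{18}{7} - \frac{18 i \sqrt{2}}{7}$ ($J = \left(2 + 2 i \sqrt{2}\right) \left(- \frac{3^{2}}{7}\right) = \left(2 + 2 i \sqrt{2}\right) \left(\left(- \frac{1}{7}\right) 9\right) = \left(2 + 2 i \sqrt{2}\right) \left(- \frac{9}{7}\right) = - \frac{18}{7} - \frac{18 i \sqrt{2}}{7} \approx -2.5714 - 3.6366 i$)
$\left(J + \left(-1129 + 1479\right)\right) + 2103 = \left(\left(- \frac{18}{7} - \frac{18 i \sqrt{2}}{7}\right) + \left(-1129 + 1479\right)\right) + 2103 = \left(\left(- \frac{18}{7} - \frac{18 i \sqrt{2}}{7}\right) + 350\right) + 2103 = \left(\frac{2432}{7} - \frac{18 i \sqrt{2}}{7}\right) + 2103 = \frac{17153}{7} - \frac{18 i \sqrt{2}}{7}$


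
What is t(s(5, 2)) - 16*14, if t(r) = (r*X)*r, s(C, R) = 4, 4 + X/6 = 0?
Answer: -608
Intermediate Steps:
X = -24 (X = -24 + 6*0 = -24 + 0 = -24)
t(r) = -24*r**2 (t(r) = (r*(-24))*r = (-24*r)*r = -24*r**2)
t(s(5, 2)) - 16*14 = -24*4**2 - 16*14 = -24*16 - 224 = -384 - 224 = -608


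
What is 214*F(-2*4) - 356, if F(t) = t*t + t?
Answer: 11628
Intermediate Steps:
F(t) = t + t² (F(t) = t² + t = t + t²)
214*F(-2*4) - 356 = 214*((-2*4)*(1 - 2*4)) - 356 = 214*(-8*(1 - 8)) - 356 = 214*(-8*(-7)) - 356 = 214*56 - 356 = 11984 - 356 = 11628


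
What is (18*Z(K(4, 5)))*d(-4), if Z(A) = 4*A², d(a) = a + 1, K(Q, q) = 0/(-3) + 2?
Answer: -864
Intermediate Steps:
K(Q, q) = 2 (K(Q, q) = -⅓*0 + 2 = 0 + 2 = 2)
d(a) = 1 + a
(18*Z(K(4, 5)))*d(-4) = (18*(4*2²))*(1 - 4) = (18*(4*4))*(-3) = (18*16)*(-3) = 288*(-3) = -864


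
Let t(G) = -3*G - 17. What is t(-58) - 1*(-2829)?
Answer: 2986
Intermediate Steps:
t(G) = -17 - 3*G
t(-58) - 1*(-2829) = (-17 - 3*(-58)) - 1*(-2829) = (-17 + 174) + 2829 = 157 + 2829 = 2986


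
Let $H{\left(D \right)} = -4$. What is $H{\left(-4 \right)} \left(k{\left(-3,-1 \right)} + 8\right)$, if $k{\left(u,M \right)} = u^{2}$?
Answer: $-68$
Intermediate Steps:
$H{\left(-4 \right)} \left(k{\left(-3,-1 \right)} + 8\right) = - 4 \left(\left(-3\right)^{2} + 8\right) = - 4 \left(9 + 8\right) = \left(-4\right) 17 = -68$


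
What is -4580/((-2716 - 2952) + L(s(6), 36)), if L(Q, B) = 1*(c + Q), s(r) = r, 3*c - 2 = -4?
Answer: 3435/4247 ≈ 0.80881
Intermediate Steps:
c = -⅔ (c = ⅔ + (⅓)*(-4) = ⅔ - 4/3 = -⅔ ≈ -0.66667)
L(Q, B) = -⅔ + Q (L(Q, B) = 1*(-⅔ + Q) = -⅔ + Q)
-4580/((-2716 - 2952) + L(s(6), 36)) = -4580/((-2716 - 2952) + (-⅔ + 6)) = -4580/(-5668 + 16/3) = -4580/(-16988/3) = -4580*(-3/16988) = 3435/4247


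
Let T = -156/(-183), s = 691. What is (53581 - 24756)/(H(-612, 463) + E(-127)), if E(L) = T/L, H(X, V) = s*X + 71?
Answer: -223307275/3275594339 ≈ -0.068173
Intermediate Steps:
T = 52/61 (T = -156*(-1/183) = 52/61 ≈ 0.85246)
H(X, V) = 71 + 691*X (H(X, V) = 691*X + 71 = 71 + 691*X)
E(L) = 52/(61*L)
(53581 - 24756)/(H(-612, 463) + E(-127)) = (53581 - 24756)/((71 + 691*(-612)) + (52/61)/(-127)) = 28825/((71 - 422892) + (52/61)*(-1/127)) = 28825/(-422821 - 52/7747) = 28825/(-3275594339/7747) = 28825*(-7747/3275594339) = -223307275/3275594339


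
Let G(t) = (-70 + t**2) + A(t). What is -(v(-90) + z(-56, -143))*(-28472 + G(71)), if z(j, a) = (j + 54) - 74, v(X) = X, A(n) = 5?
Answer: -3900336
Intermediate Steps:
z(j, a) = -20 + j (z(j, a) = (54 + j) - 74 = -20 + j)
G(t) = -65 + t**2 (G(t) = (-70 + t**2) + 5 = -65 + t**2)
-(v(-90) + z(-56, -143))*(-28472 + G(71)) = -(-90 + (-20 - 56))*(-28472 + (-65 + 71**2)) = -(-90 - 76)*(-28472 + (-65 + 5041)) = -(-166)*(-28472 + 4976) = -(-166)*(-23496) = -1*3900336 = -3900336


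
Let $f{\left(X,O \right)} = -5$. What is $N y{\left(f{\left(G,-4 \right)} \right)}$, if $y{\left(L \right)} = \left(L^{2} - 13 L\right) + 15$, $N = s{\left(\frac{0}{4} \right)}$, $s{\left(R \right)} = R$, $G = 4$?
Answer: $0$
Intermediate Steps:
$N = 0$ ($N = \frac{0}{4} = 0 \cdot \frac{1}{4} = 0$)
$y{\left(L \right)} = 15 + L^{2} - 13 L$
$N y{\left(f{\left(G,-4 \right)} \right)} = 0 \left(15 + \left(-5\right)^{2} - -65\right) = 0 \left(15 + 25 + 65\right) = 0 \cdot 105 = 0$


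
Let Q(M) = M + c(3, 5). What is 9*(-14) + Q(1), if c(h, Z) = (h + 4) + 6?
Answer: -112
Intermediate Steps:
c(h, Z) = 10 + h (c(h, Z) = (4 + h) + 6 = 10 + h)
Q(M) = 13 + M (Q(M) = M + (10 + 3) = M + 13 = 13 + M)
9*(-14) + Q(1) = 9*(-14) + (13 + 1) = -126 + 14 = -112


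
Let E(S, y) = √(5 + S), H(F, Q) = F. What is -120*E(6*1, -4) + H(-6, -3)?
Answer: -6 - 120*√11 ≈ -404.00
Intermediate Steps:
-120*E(6*1, -4) + H(-6, -3) = -120*√(5 + 6*1) - 6 = -120*√(5 + 6) - 6 = -120*√11 - 6 = -6 - 120*√11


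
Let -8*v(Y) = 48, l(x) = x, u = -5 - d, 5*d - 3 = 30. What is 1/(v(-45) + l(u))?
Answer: -5/88 ≈ -0.056818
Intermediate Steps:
d = 33/5 (d = 3/5 + (1/5)*30 = 3/5 + 6 = 33/5 ≈ 6.6000)
u = -58/5 (u = -5 - 1*33/5 = -5 - 33/5 = -58/5 ≈ -11.600)
v(Y) = -6 (v(Y) = -1/8*48 = -6)
1/(v(-45) + l(u)) = 1/(-6 - 58/5) = 1/(-88/5) = -5/88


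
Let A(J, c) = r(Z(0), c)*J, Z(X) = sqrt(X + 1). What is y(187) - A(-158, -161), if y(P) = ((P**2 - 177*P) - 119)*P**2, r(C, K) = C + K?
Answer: 61205439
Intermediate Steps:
Z(X) = sqrt(1 + X)
y(P) = P**2*(-119 + P**2 - 177*P) (y(P) = (-119 + P**2 - 177*P)*P**2 = P**2*(-119 + P**2 - 177*P))
A(J, c) = J*(1 + c) (A(J, c) = (sqrt(1 + 0) + c)*J = (sqrt(1) + c)*J = (1 + c)*J = J*(1 + c))
y(187) - A(-158, -161) = 187**2*(-119 + 187**2 - 177*187) - (-158)*(1 - 161) = 34969*(-119 + 34969 - 33099) - (-158)*(-160) = 34969*1751 - 1*25280 = 61230719 - 25280 = 61205439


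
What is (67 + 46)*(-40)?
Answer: -4520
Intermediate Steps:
(67 + 46)*(-40) = 113*(-40) = -4520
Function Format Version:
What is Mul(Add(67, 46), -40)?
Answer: -4520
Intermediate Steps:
Mul(Add(67, 46), -40) = Mul(113, -40) = -4520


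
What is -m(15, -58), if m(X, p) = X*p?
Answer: 870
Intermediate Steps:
-m(15, -58) = -15*(-58) = -1*(-870) = 870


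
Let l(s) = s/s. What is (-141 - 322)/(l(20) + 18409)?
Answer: -463/18410 ≈ -0.025149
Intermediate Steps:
l(s) = 1
(-141 - 322)/(l(20) + 18409) = (-141 - 322)/(1 + 18409) = -463/18410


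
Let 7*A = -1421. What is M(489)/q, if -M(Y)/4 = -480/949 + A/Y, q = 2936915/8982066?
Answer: 70112120552/6223322885 ≈ 11.266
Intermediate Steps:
A = -203 (A = (⅐)*(-1421) = -203)
q = 2936915/8982066 (q = 2936915*(1/8982066) = 2936915/8982066 ≈ 0.32698)
M(Y) = 1920/949 + 812/Y (M(Y) = -4*(-480/949 - 203/Y) = 1920/949 + 812/Y)
M(489)/q = (1920/949 + 812/489)/(2936915/8982066) = (1920/949 + 812*(1/489))*(8982066/2936915) = (1920/949 + 812/489)*(8982066/2936915) = (1709468/464061)*(8982066/2936915) = 70112120552/6223322885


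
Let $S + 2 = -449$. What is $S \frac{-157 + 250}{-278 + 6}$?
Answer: $\frac{41943}{272} \approx 154.2$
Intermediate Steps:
$S = -451$ ($S = -2 - 449 = -451$)
$S \frac{-157 + 250}{-278 + 6} = - 451 \frac{-157 + 250}{-278 + 6} = - 451 \frac{93}{-272} = - 451 \cdot 93 \left(- \frac{1}{272}\right) = \left(-451\right) \left(- \frac{93}{272}\right) = \frac{41943}{272}$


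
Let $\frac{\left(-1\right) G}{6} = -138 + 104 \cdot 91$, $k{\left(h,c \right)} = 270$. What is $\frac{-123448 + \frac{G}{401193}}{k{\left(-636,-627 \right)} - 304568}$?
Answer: $\frac{8254421570}{20347037919} \approx 0.40568$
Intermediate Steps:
$G = -55956$ ($G = - 6 \left(-138 + 104 \cdot 91\right) = - 6 \left(-138 + 9464\right) = \left(-6\right) 9326 = -55956$)
$\frac{-123448 + \frac{G}{401193}}{k{\left(-636,-627 \right)} - 304568} = \frac{-123448 - \frac{55956}{401193}}{270 - 304568} = \frac{-123448 - \frac{18652}{133731}}{-304298} = \left(-123448 - \frac{18652}{133731}\right) \left(- \frac{1}{304298}\right) = \left(- \frac{16508843140}{133731}\right) \left(- \frac{1}{304298}\right) = \frac{8254421570}{20347037919}$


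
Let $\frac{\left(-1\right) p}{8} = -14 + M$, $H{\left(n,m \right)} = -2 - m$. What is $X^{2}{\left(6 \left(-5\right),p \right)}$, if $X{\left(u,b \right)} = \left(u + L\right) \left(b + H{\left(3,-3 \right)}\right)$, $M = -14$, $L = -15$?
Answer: $102515625$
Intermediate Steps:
$p = 224$ ($p = - 8 \left(-14 - 14\right) = \left(-8\right) \left(-28\right) = 224$)
$X{\left(u,b \right)} = \left(1 + b\right) \left(-15 + u\right)$ ($X{\left(u,b \right)} = \left(u - 15\right) \left(b - -1\right) = \left(-15 + u\right) \left(b + \left(-2 + 3\right)\right) = \left(-15 + u\right) \left(b + 1\right) = \left(-15 + u\right) \left(1 + b\right) = \left(1 + b\right) \left(-15 + u\right)$)
$X^{2}{\left(6 \left(-5\right),p \right)} = \left(-15 + 6 \left(-5\right) - 3360 + 224 \cdot 6 \left(-5\right)\right)^{2} = \left(-15 - 30 - 3360 + 224 \left(-30\right)\right)^{2} = \left(-15 - 30 - 3360 - 6720\right)^{2} = \left(-10125\right)^{2} = 102515625$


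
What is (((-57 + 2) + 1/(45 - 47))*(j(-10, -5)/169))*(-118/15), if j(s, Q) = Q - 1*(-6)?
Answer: 2183/845 ≈ 2.5834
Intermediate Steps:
j(s, Q) = 6 + Q (j(s, Q) = Q + 6 = 6 + Q)
(((-57 + 2) + 1/(45 - 47))*(j(-10, -5)/169))*(-118/15) = (((-57 + 2) + 1/(45 - 47))*((6 - 5)/169))*(-118/15) = ((-55 + 1/(-2))*(1*(1/169)))*(-118*1/15) = ((-55 - 1/2)*(1/169))*(-118/15) = -111/2*1/169*(-118/15) = -111/338*(-118/15) = 2183/845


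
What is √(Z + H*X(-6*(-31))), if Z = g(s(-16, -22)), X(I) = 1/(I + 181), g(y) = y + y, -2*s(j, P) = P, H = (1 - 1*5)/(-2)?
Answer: 2*√740973/367 ≈ 4.6910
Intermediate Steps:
H = 2 (H = (1 - 5)*(-½) = -4*(-½) = 2)
s(j, P) = -P/2
g(y) = 2*y
X(I) = 1/(181 + I)
Z = 22 (Z = 2*(-½*(-22)) = 2*11 = 22)
√(Z + H*X(-6*(-31))) = √(22 + 2/(181 - 6*(-31))) = √(22 + 2/(181 + 186)) = √(22 + 2/367) = √(8076/367) = 2*√740973/367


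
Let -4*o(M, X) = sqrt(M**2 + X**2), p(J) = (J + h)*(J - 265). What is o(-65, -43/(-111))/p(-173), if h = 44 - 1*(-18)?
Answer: -sqrt(52058074)/21586392 ≈ -0.00033424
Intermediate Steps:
h = 62 (h = 44 + 18 = 62)
p(J) = (-265 + J)*(62 + J) (p(J) = (J + 62)*(J - 265) = (62 + J)*(-265 + J) = (-265 + J)*(62 + J))
o(M, X) = -sqrt(M**2 + X**2)/4
o(-65, -43/(-111))/p(-173) = (-sqrt((-65)**2 + (-43/(-111))**2)/4)/(-16430 + (-173)**2 - 203*(-173)) = (-sqrt(4225 + (-43*(-1/111))**2)/4)/(-16430 + 29929 + 35119) = -sqrt(4225 + (43/111)**2)/4/48618 = -sqrt(4225 + 1849/12321)/4*(1/48618) = -sqrt(52058074)/444*(1/48618) = -sqrt(52058074)/21586392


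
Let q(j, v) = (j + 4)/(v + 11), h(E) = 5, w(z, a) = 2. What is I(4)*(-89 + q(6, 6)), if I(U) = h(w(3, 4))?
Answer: -7515/17 ≈ -442.06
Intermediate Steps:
q(j, v) = (4 + j)/(11 + v)
I(U) = 5
I(4)*(-89 + q(6, 6)) = 5*(-89 + (4 + 6)/(11 + 6)) = 5*(-89 + 10/17) = 5*(-1503/17) = -7515/17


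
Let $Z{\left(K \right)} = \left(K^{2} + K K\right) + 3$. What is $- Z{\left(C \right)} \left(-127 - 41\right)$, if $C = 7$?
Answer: $16968$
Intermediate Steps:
$Z{\left(K \right)} = 3 + 2 K^{2}$ ($Z{\left(K \right)} = \left(K^{2} + K^{2}\right) + 3 = 2 K^{2} + 3 = 3 + 2 K^{2}$)
$- Z{\left(C \right)} \left(-127 - 41\right) = - \left(3 + 2 \cdot 7^{2}\right) \left(-127 - 41\right) = - \left(3 + 2 \cdot 49\right) \left(-168\right) = - \left(3 + 98\right) \left(-168\right) = - 101 \left(-168\right) = \left(-1\right) \left(-16968\right) = 16968$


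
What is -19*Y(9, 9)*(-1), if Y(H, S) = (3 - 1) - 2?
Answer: 0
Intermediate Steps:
Y(H, S) = 0 (Y(H, S) = 2 - 2 = 0)
-19*Y(9, 9)*(-1) = -19*0*(-1) = 0*(-1) = 0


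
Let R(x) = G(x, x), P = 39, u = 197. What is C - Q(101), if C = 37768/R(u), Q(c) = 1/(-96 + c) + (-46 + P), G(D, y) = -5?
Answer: -37734/5 ≈ -7546.8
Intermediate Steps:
R(x) = -5
Q(c) = -7 + 1/(-96 + c) (Q(c) = 1/(-96 + c) + (-46 + 39) = 1/(-96 + c) - 7 = -7 + 1/(-96 + c))
C = -37768/5 (C = 37768/(-5) = 37768*(-⅕) = -37768/5 ≈ -7553.6)
C - Q(101) = -37768/5 - (673 - 7*101)/(-96 + 101) = -37768/5 - (673 - 707)/5 = -37768/5 - (-34)/5 = -37768/5 - 1*(-34/5) = -37768/5 + 34/5 = -37734/5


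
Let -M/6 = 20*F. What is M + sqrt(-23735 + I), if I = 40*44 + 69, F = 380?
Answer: -45600 + 3*I*sqrt(2434) ≈ -45600.0 + 148.01*I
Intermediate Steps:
M = -45600 (M = -120*380 = -6*7600 = -45600)
I = 1829 (I = 1760 + 69 = 1829)
M + sqrt(-23735 + I) = -45600 + sqrt(-23735 + 1829) = -45600 + sqrt(-21906) = -45600 + 3*I*sqrt(2434)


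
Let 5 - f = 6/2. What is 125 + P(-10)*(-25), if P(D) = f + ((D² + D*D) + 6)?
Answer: -5075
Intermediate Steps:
f = 2 (f = 5 - 6/2 = 5 - 1*3 = 5 - 3 = 2)
P(D) = 8 + 2*D² (P(D) = 2 + ((D² + D*D) + 6) = 2 + ((D² + D²) + 6) = 2 + (2*D² + 6) = 2 + (6 + 2*D²) = 8 + 2*D²)
125 + P(-10)*(-25) = 125 + (8 + 2*(-10)²)*(-25) = 125 + (8 + 2*100)*(-25) = 125 + (8 + 200)*(-25) = 125 + 208*(-25) = 125 - 5200 = -5075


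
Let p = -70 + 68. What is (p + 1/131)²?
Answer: 68121/17161 ≈ 3.9695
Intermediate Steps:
p = -2
(p + 1/131)² = (-2 + 1/131)² = (-261/131)² = 68121/17161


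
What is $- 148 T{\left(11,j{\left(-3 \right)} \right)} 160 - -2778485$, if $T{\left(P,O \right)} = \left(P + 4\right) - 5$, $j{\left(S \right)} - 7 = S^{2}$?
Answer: $2541685$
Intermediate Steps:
$j{\left(S \right)} = 7 + S^{2}$
$T{\left(P,O \right)} = -1 + P$ ($T{\left(P,O \right)} = \left(4 + P\right) - 5 = -1 + P$)
$- 148 T{\left(11,j{\left(-3 \right)} \right)} 160 - -2778485 = - 148 \left(-1 + 11\right) 160 - -2778485 = \left(-148\right) 10 \cdot 160 + 2778485 = \left(-1480\right) 160 + 2778485 = -236800 + 2778485 = 2541685$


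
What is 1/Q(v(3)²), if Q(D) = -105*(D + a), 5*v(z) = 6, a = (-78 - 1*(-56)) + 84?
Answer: -5/33306 ≈ -0.00015012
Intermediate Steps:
a = 62 (a = (-78 + 56) + 84 = -22 + 84 = 62)
v(z) = 6/5 (v(z) = (⅕)*6 = 6/5)
Q(D) = -6510 - 105*D (Q(D) = -105*(D + 62) = -105*(62 + D) = -6510 - 105*D)
1/Q(v(3)²) = 1/(-6510 - 105*(6/5)²) = 1/(-6510 - 105*36/25) = 1/(-6510 - 756/5) = 1/(-33306/5) = -5/33306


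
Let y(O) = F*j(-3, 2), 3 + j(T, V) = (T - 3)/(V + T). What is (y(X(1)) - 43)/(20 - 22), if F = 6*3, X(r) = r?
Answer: -11/2 ≈ -5.5000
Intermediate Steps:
F = 18
j(T, V) = -3 + (-3 + T)/(T + V) (j(T, V) = -3 + (T - 3)/(V + T) = -3 + (-3 + T)/(T + V))
y(O) = 54 (y(O) = 18*((-3 - 3*2 - 2*(-3))/(-3 + 2)) = 18*((-3 - 6 + 6)/(-1)) = 18*(-1*(-3)) = 18*3 = 54)
(y(X(1)) - 43)/(20 - 22) = (54 - 43)/(20 - 22) = 11/(-2) = -1/2*11 = -11/2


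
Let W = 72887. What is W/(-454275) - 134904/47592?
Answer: -899338232/300275775 ≈ -2.9950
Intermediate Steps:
W/(-454275) - 134904/47592 = 72887/(-454275) - 134904/47592 = 72887*(-1/454275) - 134904*1/47592 = -72887/454275 - 5621/1983 = -899338232/300275775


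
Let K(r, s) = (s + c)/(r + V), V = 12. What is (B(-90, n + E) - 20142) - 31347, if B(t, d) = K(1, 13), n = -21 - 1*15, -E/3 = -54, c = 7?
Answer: -669337/13 ≈ -51487.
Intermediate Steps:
E = 162 (E = -3*(-54) = 162)
n = -36 (n = -21 - 15 = -36)
K(r, s) = (7 + s)/(12 + r) (K(r, s) = (s + 7)/(r + 12) = (7 + s)/(12 + r))
B(t, d) = 20/13 (B(t, d) = (7 + 13)/(12 + 1) = 20/13)
(B(-90, n + E) - 20142) - 31347 = (20/13 - 20142) - 31347 = -261826/13 - 31347 = -669337/13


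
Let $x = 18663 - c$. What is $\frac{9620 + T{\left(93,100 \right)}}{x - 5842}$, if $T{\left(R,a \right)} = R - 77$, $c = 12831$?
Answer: $- \frac{4818}{5} \approx -963.6$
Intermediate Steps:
$T{\left(R,a \right)} = -77 + R$ ($T{\left(R,a \right)} = R - 77 = -77 + R$)
$x = 5832$ ($x = 18663 - 12831 = 5832$)
$\frac{9620 + T{\left(93,100 \right)}}{x - 5842} = \frac{9620 + \left(-77 + 93\right)}{5832 - 5842} = \frac{9620 + 16}{-10} = 9636 \left(- \frac{1}{10}\right) = - \frac{4818}{5}$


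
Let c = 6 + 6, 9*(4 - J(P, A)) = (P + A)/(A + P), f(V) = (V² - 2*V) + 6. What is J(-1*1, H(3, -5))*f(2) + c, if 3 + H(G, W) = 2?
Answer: 106/3 ≈ 35.333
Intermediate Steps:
H(G, W) = -1 (H(G, W) = -3 + 2 = -1)
f(V) = 6 + V² - 2*V
J(P, A) = 35/9 (J(P, A) = 4 - (P + A)/(9*(A + P)) = 4 - (A + P)/(9*(A + P)) = 4 - ⅑*1 = 4 - ⅑ = 35/9)
c = 12
J(-1*1, H(3, -5))*f(2) + c = 35*(6 + 2² - 2*2)/9 + 12 = 35*(6 + 4 - 4)/9 + 12 = (35/9)*6 + 12 = 70/3 + 12 = 106/3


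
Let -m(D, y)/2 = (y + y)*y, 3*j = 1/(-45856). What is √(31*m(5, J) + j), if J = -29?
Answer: I*√123348123009174/34392 ≈ 322.93*I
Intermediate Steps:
j = -1/137568 (j = (⅓)/(-45856) = (⅓)*(-1/45856) = -1/137568 ≈ -7.2691e-6)
m(D, y) = -4*y² (m(D, y) = -2*(y + y)*y = -2*2*y*y = -4*y²)
√(31*m(5, J) + j) = √(31*(-4*(-29)²) - 1/137568) = √(31*(-4*841) - 1/137568) = √(31*(-3364) - 1/137568) = √(-104284 - 1/137568) = √(-14346141313/137568) = I*√123348123009174/34392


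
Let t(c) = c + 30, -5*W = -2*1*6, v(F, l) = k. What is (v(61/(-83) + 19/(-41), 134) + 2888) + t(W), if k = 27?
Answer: 14737/5 ≈ 2947.4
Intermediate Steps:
v(F, l) = 27
W = 12/5 (W = -(-2*1)*6/5 = -(-2)*6/5 = -⅕*(-12) = 12/5 ≈ 2.4000)
t(c) = 30 + c
(v(61/(-83) + 19/(-41), 134) + 2888) + t(W) = (27 + 2888) + (30 + 12/5) = 2915 + 162/5 = 14737/5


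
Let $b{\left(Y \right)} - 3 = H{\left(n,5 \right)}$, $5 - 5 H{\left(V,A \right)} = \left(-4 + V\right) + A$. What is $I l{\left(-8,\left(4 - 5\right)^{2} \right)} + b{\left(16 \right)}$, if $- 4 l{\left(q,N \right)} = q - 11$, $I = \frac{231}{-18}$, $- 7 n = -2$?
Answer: $- \frac{48061}{840} \approx -57.215$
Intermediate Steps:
$n = \frac{2}{7}$ ($n = \left(- \frac{1}{7}\right) \left(-2\right) = \frac{2}{7} \approx 0.28571$)
$H{\left(V,A \right)} = \frac{9}{5} - \frac{A}{5} - \frac{V}{5}$ ($H{\left(V,A \right)} = 1 - \frac{\left(-4 + V\right) + A}{5} = 1 - \frac{-4 + A + V}{5} = 1 - \left(- \frac{4}{5} + \frac{A}{5} + \frac{V}{5}\right) = \frac{9}{5} - \frac{A}{5} - \frac{V}{5}$)
$I = - \frac{77}{6}$ ($I = 231 \left(- \frac{1}{18}\right) = - \frac{77}{6} \approx -12.833$)
$l{\left(q,N \right)} = \frac{11}{4} - \frac{q}{4}$ ($l{\left(q,N \right)} = - \frac{q - 11}{4} = - \frac{-11 + q}{4} = \frac{11}{4} - \frac{q}{4}$)
$b{\left(Y \right)} = \frac{131}{35}$ ($b{\left(Y \right)} = 3 - - \frac{26}{35} = 3 + \frac{26}{35} = \frac{131}{35}$)
$I l{\left(-8,\left(4 - 5\right)^{2} \right)} + b{\left(16 \right)} = - \frac{77 \left(\frac{11}{4} - -2\right)}{6} + \frac{131}{35} = - \frac{77 \left(\frac{11}{4} + 2\right)}{6} + \frac{131}{35} = \left(- \frac{77}{6}\right) \frac{19}{4} + \frac{131}{35} = - \frac{1463}{24} + \frac{131}{35} = - \frac{48061}{840}$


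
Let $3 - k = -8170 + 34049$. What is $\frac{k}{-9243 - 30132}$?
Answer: $\frac{25876}{39375} \approx 0.65717$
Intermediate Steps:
$k = -25876$ ($k = 3 - \left(-8170 + 34049\right) = 3 - 25879 = -25876$)
$\frac{k}{-9243 - 30132} = - \frac{25876}{-9243 - 30132} = - \frac{25876}{-39375} = \left(-25876\right) \left(- \frac{1}{39375}\right) = \frac{25876}{39375}$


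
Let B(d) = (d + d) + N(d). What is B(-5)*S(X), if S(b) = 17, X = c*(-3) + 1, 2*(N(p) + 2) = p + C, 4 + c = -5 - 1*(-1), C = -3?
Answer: -272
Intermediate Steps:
c = -8 (c = -4 + (-5 - 1*(-1)) = -4 + (-5 + 1) = -4 - 4 = -8)
N(p) = -7/2 + p/2 (N(p) = -2 + (p - 3)/2 = -2 + (-3 + p)/2 = -2 + (-3/2 + p/2) = -7/2 + p/2)
X = 25 (X = -8*(-3) + 1 = 24 + 1 = 25)
B(d) = -7/2 + 5*d/2 (B(d) = (d + d) + (-7/2 + d/2) = 2*d + (-7/2 + d/2) = -7/2 + 5*d/2)
B(-5)*S(X) = (-7/2 + (5/2)*(-5))*17 = (-7/2 - 25/2)*17 = -16*17 = -272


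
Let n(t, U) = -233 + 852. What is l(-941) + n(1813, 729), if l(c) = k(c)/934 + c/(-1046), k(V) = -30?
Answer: 302794115/488482 ≈ 619.87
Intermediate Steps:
n(t, U) = 619
l(c) = -15/467 - c/1046 (l(c) = -30/934 + c/(-1046) = -30*1/934 + c*(-1/1046) = -15/467 - c/1046)
l(-941) + n(1813, 729) = (-15/467 - 1/1046*(-941)) + 619 = (-15/467 + 941/1046) + 619 = 423757/488482 + 619 = 302794115/488482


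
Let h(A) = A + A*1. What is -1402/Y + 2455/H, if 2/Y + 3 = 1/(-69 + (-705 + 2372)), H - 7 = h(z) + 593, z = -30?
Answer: 181826531/86292 ≈ 2107.1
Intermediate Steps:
h(A) = 2*A (h(A) = A + A = 2*A)
H = 540 (H = 7 + (2*(-30) + 593) = 7 + (-60 + 593) = 7 + 533 = 540)
Y = -3196/4793 (Y = 2/(-3 + 1/(-69 + (-705 + 2372))) = 2/(-3 + 1/(-69 + 1667)) = 2/(-3 + 1/1598) = 2/(-4793/1598) = 2*(-1598/4793) = -3196/4793 ≈ -0.66681)
-1402/Y + 2455/H = -1402/(-3196/4793) + 2455/540 = -1402*(-4793/3196) + 2455*(1/540) = 3359893/1598 + 491/108 = 181826531/86292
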